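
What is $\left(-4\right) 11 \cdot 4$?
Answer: $-176$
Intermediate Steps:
$\left(-4\right) 11 \cdot 4 = \left(-44\right) 4 = -176$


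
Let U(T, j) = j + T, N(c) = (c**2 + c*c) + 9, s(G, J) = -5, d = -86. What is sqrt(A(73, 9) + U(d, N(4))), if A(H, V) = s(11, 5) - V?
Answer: I*sqrt(59) ≈ 7.6811*I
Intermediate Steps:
N(c) = 9 + 2*c**2 (N(c) = (c**2 + c**2) + 9 = 2*c**2 + 9 = 9 + 2*c**2)
U(T, j) = T + j
A(H, V) = -5 - V
sqrt(A(73, 9) + U(d, N(4))) = sqrt((-5 - 1*9) + (-86 + (9 + 2*4**2))) = sqrt((-5 - 9) + (-86 + (9 + 2*16))) = sqrt(-14 + (-86 + (9 + 32))) = sqrt(-14 + (-86 + 41)) = sqrt(-14 - 45) = sqrt(-59) = I*sqrt(59)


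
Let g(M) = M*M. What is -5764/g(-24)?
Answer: -1441/144 ≈ -10.007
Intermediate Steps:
g(M) = M²
-5764/g(-24) = -5764/((-24)²) = -5764/576 = -5764*1/576 = -1441/144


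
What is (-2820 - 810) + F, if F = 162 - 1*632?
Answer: -4100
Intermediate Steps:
F = -470 (F = 162 - 632 = -470)
(-2820 - 810) + F = (-2820 - 810) - 470 = -3630 - 470 = -4100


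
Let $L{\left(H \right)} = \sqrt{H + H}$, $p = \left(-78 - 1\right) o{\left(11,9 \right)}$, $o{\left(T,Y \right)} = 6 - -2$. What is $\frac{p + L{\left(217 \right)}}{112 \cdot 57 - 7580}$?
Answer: $\frac{158}{299} - \frac{\sqrt{434}}{1196} \approx 0.51101$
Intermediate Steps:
$o{\left(T,Y \right)} = 8$ ($o{\left(T,Y \right)} = 6 + 2 = 8$)
$p = -632$ ($p = \left(-78 - 1\right) 8 = \left(-79\right) 8 = -632$)
$L{\left(H \right)} = \sqrt{2} \sqrt{H}$ ($L{\left(H \right)} = \sqrt{2 H} = \sqrt{2} \sqrt{H}$)
$\frac{p + L{\left(217 \right)}}{112 \cdot 57 - 7580} = \frac{-632 + \sqrt{2} \sqrt{217}}{112 \cdot 57 - 7580} = \frac{-632 + \sqrt{434}}{6384 - 7580} = \frac{-632 + \sqrt{434}}{-1196} = \left(-632 + \sqrt{434}\right) \left(- \frac{1}{1196}\right) = \frac{158}{299} - \frac{\sqrt{434}}{1196}$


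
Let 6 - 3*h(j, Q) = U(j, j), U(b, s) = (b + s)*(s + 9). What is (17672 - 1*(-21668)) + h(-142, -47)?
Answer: 80254/3 ≈ 26751.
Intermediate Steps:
U(b, s) = (9 + s)*(b + s) (U(b, s) = (b + s)*(9 + s) = (9 + s)*(b + s))
h(j, Q) = 2 - 6*j - 2*j²/3 (h(j, Q) = 2 - (j² + 9*j + 9*j + j*j)/3 = 2 - (j² + 9*j + 9*j + j²)/3 = 2 - (2*j² + 18*j)/3 = 2 + (-6*j - 2*j²/3) = 2 - 6*j - 2*j²/3)
(17672 - 1*(-21668)) + h(-142, -47) = (17672 - 1*(-21668)) + (2 - 6*(-142) - ⅔*(-142)²) = (17672 + 21668) + (2 + 852 - ⅔*20164) = 39340 + (2 + 852 - 40328/3) = 39340 - 37766/3 = 80254/3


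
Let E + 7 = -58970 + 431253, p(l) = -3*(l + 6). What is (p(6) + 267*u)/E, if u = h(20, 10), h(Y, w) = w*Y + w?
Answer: 3113/20682 ≈ 0.15052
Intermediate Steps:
h(Y, w) = w + Y*w (h(Y, w) = Y*w + w = w + Y*w)
p(l) = -18 - 3*l (p(l) = -3*(6 + l) = -18 - 3*l)
u = 210 (u = 10*(1 + 20) = 10*21 = 210)
E = 372276 (E = -7 + (-58970 + 431253) = -7 + 372283 = 372276)
(p(6) + 267*u)/E = ((-18 - 3*6) + 267*210)/372276 = ((-18 - 18) + 56070)*(1/372276) = (-36 + 56070)*(1/372276) = 56034*(1/372276) = 3113/20682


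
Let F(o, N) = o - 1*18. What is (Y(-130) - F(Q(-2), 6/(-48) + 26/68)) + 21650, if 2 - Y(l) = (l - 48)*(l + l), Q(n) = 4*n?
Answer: -24602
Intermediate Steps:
F(o, N) = -18 + o (F(o, N) = o - 18 = -18 + o)
Y(l) = 2 - 2*l*(-48 + l) (Y(l) = 2 - (l - 48)*(l + l) = 2 - (-48 + l)*2*l = 2 - 2*l*(-48 + l))
(Y(-130) - F(Q(-2), 6/(-48) + 26/68)) + 21650 = ((2 - 2*(-130)² + 96*(-130)) - (-18 + 4*(-2))) + 21650 = ((2 - 2*16900 - 12480) - (-18 - 8)) + 21650 = ((2 - 33800 - 12480) - 1*(-26)) + 21650 = (-46278 + 26) + 21650 = -46252 + 21650 = -24602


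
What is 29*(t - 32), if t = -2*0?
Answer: -928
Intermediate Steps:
t = 0
29*(t - 32) = 29*(0 - 32) = 29*(-32) = -928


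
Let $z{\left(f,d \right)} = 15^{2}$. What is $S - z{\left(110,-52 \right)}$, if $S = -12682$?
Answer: $-12907$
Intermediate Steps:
$z{\left(f,d \right)} = 225$
$S - z{\left(110,-52 \right)} = -12682 - 225 = -12907$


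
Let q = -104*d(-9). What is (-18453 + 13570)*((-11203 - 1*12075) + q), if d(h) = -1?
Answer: 113158642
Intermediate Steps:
q = 104 (q = -104*(-1) = 104)
(-18453 + 13570)*((-11203 - 1*12075) + q) = (-18453 + 13570)*((-11203 - 1*12075) + 104) = -4883*((-11203 - 12075) + 104) = -4883*(-23278 + 104) = -4883*(-23174) = 113158642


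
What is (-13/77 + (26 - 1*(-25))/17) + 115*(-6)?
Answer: -52912/77 ≈ -687.17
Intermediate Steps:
(-13/77 + (26 - 1*(-25))/17) + 115*(-6) = (-13*1/77 + (26 + 25)*(1/17)) - 690 = (-13/77 + 51*(1/17)) - 690 = (-13/77 + 3) - 690 = 218/77 - 690 = -52912/77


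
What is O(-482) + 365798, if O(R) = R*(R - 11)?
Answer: 603424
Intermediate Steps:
O(R) = R*(-11 + R)
O(-482) + 365798 = -482*(-11 - 482) + 365798 = -482*(-493) + 365798 = 237626 + 365798 = 603424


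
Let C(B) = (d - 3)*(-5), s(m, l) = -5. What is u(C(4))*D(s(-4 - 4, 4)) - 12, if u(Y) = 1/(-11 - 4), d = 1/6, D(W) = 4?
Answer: -184/15 ≈ -12.267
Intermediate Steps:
d = ⅙ ≈ 0.16667
C(B) = 85/6 (C(B) = (⅙ - 3)*(-5) = -17/6*(-5) = 85/6)
u(Y) = -1/15 (u(Y) = 1/(-15) = -1/15)
u(C(4))*D(s(-4 - 4, 4)) - 12 = -1/15*4 - 12 = -4/15 - 12 = -184/15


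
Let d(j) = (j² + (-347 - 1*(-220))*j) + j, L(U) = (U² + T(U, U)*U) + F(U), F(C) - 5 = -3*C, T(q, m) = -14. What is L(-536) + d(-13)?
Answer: 298220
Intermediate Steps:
F(C) = 5 - 3*C
L(U) = 5 + U² - 17*U (L(U) = (U² - 14*U) + (5 - 3*U) = 5 + U² - 17*U)
d(j) = j² - 126*j (d(j) = (j² + (-347 + 220)*j) + j = (j² - 127*j) + j = j² - 126*j)
L(-536) + d(-13) = (5 + (-536)² - 17*(-536)) - 13*(-126 - 13) = (5 + 287296 + 9112) - 13*(-139) = 296413 + 1807 = 298220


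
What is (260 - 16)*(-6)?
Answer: -1464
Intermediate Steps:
(260 - 16)*(-6) = 244*(-6) = -1464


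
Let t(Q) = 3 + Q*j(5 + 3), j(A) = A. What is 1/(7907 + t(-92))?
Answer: 1/7174 ≈ 0.00013939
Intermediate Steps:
t(Q) = 3 + 8*Q (t(Q) = 3 + Q*(5 + 3) = 3 + Q*8 = 3 + 8*Q)
1/(7907 + t(-92)) = 1/(7907 + (3 + 8*(-92))) = 1/(7907 + (3 - 736)) = 1/(7907 - 733) = 1/7174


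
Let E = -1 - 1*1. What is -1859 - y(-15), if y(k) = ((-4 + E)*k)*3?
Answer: -2129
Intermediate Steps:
E = -2 (E = -1 - 1 = -2)
y(k) = -18*k (y(k) = ((-4 - 2)*k)*3 = -6*k*3 = -18*k)
-1859 - y(-15) = -1859 - (-18)*(-15) = -1859 - 1*270 = -1859 - 270 = -2129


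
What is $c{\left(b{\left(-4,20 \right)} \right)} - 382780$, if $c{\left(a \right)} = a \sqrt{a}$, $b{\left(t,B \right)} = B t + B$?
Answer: $-382780 - 120 i \sqrt{15} \approx -3.8278 \cdot 10^{5} - 464.76 i$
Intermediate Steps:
$b{\left(t,B \right)} = B + B t$
$c{\left(a \right)} = a^{\frac{3}{2}}$
$c{\left(b{\left(-4,20 \right)} \right)} - 382780 = \left(20 \left(1 - 4\right)\right)^{\frac{3}{2}} - 382780 = \left(20 \left(-3\right)\right)^{\frac{3}{2}} - 382780 = \left(-60\right)^{\frac{3}{2}} - 382780 = - 120 i \sqrt{15} - 382780 = -382780 - 120 i \sqrt{15}$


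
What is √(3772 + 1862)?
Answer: 3*√626 ≈ 75.060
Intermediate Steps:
√(3772 + 1862) = √5634 = 3*√626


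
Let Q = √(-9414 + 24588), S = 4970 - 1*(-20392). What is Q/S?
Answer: √1686/8454 ≈ 0.0048570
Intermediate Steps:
S = 25362 (S = 4970 + 20392 = 25362)
Q = 3*√1686 (Q = √15174 = 3*√1686 ≈ 123.18)
Q/S = (3*√1686)/25362 = (3*√1686)*(1/25362) = √1686/8454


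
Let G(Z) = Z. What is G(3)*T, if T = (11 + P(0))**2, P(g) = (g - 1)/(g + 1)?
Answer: 300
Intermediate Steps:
P(g) = (-1 + g)/(1 + g)
T = 100 (T = (11 + (-1 + 0)/(1 + 0))**2 = (11 - 1/1)**2 = (11 + 1*(-1))**2 = (11 - 1)**2 = 10**2 = 100)
G(3)*T = 3*100 = 300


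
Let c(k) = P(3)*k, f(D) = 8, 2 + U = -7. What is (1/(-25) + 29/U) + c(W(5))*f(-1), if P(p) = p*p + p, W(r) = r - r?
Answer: -734/225 ≈ -3.2622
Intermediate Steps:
U = -9 (U = -2 - 7 = -9)
W(r) = 0
P(p) = p + p**2 (P(p) = p**2 + p = p + p**2)
c(k) = 12*k (c(k) = (3*(1 + 3))*k = (3*4)*k = 12*k)
(1/(-25) + 29/U) + c(W(5))*f(-1) = (1/(-25) + 29/(-9)) + (12*0)*8 = (1*(-1/25) + 29*(-1/9)) + 0*8 = (-1/25 - 29/9) + 0 = -734/225 + 0 = -734/225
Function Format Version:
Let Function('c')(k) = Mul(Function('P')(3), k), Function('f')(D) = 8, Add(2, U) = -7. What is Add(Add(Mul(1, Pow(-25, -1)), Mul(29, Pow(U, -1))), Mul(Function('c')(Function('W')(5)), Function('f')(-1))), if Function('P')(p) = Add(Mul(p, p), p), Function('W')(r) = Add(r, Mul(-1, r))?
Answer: Rational(-734, 225) ≈ -3.2622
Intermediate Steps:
U = -9 (U = Add(-2, -7) = -9)
Function('W')(r) = 0
Function('P')(p) = Add(p, Pow(p, 2)) (Function('P')(p) = Add(Pow(p, 2), p) = Add(p, Pow(p, 2)))
Function('c')(k) = Mul(12, k) (Function('c')(k) = Mul(Mul(3, Add(1, 3)), k) = Mul(Mul(3, 4), k) = Mul(12, k))
Add(Add(Mul(1, Pow(-25, -1)), Mul(29, Pow(U, -1))), Mul(Function('c')(Function('W')(5)), Function('f')(-1))) = Add(Add(Mul(1, Pow(-25, -1)), Mul(29, Pow(-9, -1))), Mul(Mul(12, 0), 8)) = Add(Add(Mul(1, Rational(-1, 25)), Mul(29, Rational(-1, 9))), Mul(0, 8)) = Add(Add(Rational(-1, 25), Rational(-29, 9)), 0) = Add(Rational(-734, 225), 0) = Rational(-734, 225)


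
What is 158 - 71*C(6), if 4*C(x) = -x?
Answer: 529/2 ≈ 264.50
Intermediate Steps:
C(x) = -x/4 (C(x) = (-x)/4 = -x/4)
158 - 71*C(6) = 158 - (-71)*6/4 = 158 - 71*(-3/2) = 158 + 213/2 = 529/2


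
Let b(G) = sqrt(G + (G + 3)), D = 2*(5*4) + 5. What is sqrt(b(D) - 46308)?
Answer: sqrt(-46308 + sqrt(93)) ≈ 215.17*I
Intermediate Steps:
D = 45 (D = 2*20 + 5 = 40 + 5 = 45)
b(G) = sqrt(3 + 2*G) (b(G) = sqrt(G + (3 + G)) = sqrt(3 + 2*G))
sqrt(b(D) - 46308) = sqrt(sqrt(3 + 2*45) - 46308) = sqrt(sqrt(3 + 90) - 46308) = sqrt(sqrt(93) - 46308) = sqrt(-46308 + sqrt(93))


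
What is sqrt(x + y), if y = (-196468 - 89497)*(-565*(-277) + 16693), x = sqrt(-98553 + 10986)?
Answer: sqrt(-49528566070 + 17*I*sqrt(303)) ≈ 0.e-4 + 2.2255e+5*I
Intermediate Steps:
x = 17*I*sqrt(303) (x = sqrt(-87567) = 17*I*sqrt(303) ≈ 295.92*I)
y = -49528566070 (y = -285965*(156505 + 16693) = -285965*173198 = -49528566070)
sqrt(x + y) = sqrt(17*I*sqrt(303) - 49528566070) = sqrt(-49528566070 + 17*I*sqrt(303))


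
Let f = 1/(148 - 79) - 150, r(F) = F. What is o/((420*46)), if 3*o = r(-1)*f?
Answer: 10349/3999240 ≈ 0.0025877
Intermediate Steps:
f = -10349/69 (f = 1/69 - 150 = -10349/69 ≈ -149.99)
o = 10349/207 (o = (-1*(-10349/69))/3 = (1/3)*(10349/69) = 10349/207 ≈ 49.995)
o/((420*46)) = 10349/(207*((420*46))) = (10349/207)/19320 = (10349/207)*(1/19320) = 10349/3999240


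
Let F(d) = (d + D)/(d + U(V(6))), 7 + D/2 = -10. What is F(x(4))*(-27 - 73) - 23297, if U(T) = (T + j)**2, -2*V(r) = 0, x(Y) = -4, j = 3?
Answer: -22537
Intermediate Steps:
D = -34 (D = -14 + 2*(-10) = -14 - 20 = -34)
V(r) = 0 (V(r) = -1/2*0 = 0)
U(T) = (3 + T)**2 (U(T) = (T + 3)**2 = (3 + T)**2)
F(d) = (-34 + d)/(9 + d) (F(d) = (d - 34)/(d + (3 + 0)**2) = (-34 + d)/(d + 3**2) = (-34 + d)/(d + 9) = (-34 + d)/(9 + d))
F(x(4))*(-27 - 73) - 23297 = ((-34 - 4)/(9 - 4))*(-27 - 73) - 23297 = (-38/5)*(-100) - 23297 = ((1/5)*(-38))*(-100) - 23297 = -38/5*(-100) - 23297 = 760 - 23297 = -22537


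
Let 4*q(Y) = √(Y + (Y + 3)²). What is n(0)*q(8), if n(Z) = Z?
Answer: 0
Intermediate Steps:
q(Y) = √(Y + (3 + Y)²)/4 (q(Y) = √(Y + (Y + 3)²)/4 = √(Y + (3 + Y)²)/4)
n(0)*q(8) = 0*(√(8 + (3 + 8)²)/4) = 0*(√(8 + 11²)/4) = 0*(√(8 + 121)/4) = 0*(√129/4) = 0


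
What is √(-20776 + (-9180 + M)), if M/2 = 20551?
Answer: √11146 ≈ 105.57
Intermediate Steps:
M = 41102 (M = 2*20551 = 41102)
√(-20776 + (-9180 + M)) = √(-20776 + (-9180 + 41102)) = √(-20776 + 31922) = √11146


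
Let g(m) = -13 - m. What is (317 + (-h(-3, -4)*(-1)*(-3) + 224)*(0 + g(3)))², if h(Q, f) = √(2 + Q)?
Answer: 10670985 - 313632*I ≈ 1.0671e+7 - 3.1363e+5*I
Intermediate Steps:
(317 + (-h(-3, -4)*(-1)*(-3) + 224)*(0 + g(3)))² = (317 + (-√(2 - 3)*(-1)*(-3) + 224)*(0 + (-13 - 1*3)))² = (317 + (-√(-1)*(-1)*(-3) + 224)*(0 + (-13 - 3)))² = (317 + (-I*(-1)*(-3) + 224)*(0 - 16))² = (317 + (-(-I)*(-3) + 224)*(-16))² = (317 + (-3*I + 224)*(-16))² = (317 + (224 - 3*I)*(-16))² = (317 + (-3584 + 48*I))² = (-3267 + 48*I)²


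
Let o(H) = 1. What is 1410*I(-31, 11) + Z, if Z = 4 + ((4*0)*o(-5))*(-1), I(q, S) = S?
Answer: 15514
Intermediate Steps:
Z = 4 (Z = 4 + ((4*0)*1)*(-1) = 4 + (0*1)*(-1) = 4 + 0*(-1) = 4 + 0 = 4)
1410*I(-31, 11) + Z = 1410*11 + 4 = 15510 + 4 = 15514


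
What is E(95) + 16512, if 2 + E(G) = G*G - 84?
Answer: 25451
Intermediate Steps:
E(G) = -86 + G**2 (E(G) = -2 + (G*G - 84) = -2 + (G**2 - 84) = -2 + (-84 + G**2) = -86 + G**2)
E(95) + 16512 = (-86 + 95**2) + 16512 = (-86 + 9025) + 16512 = 8939 + 16512 = 25451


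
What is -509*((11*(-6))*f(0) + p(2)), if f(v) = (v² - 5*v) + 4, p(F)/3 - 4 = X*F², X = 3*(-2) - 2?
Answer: 177132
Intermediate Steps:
X = -8 (X = -6 - 2 = -8)
p(F) = 12 - 24*F² (p(F) = 12 + 3*(-8*F²) = 12 - 24*F²)
f(v) = 4 + v² - 5*v
-509*((11*(-6))*f(0) + p(2)) = -509*((11*(-6))*(4 + 0² - 5*0) + (12 - 24*2²)) = -509*(-66*(4 + 0 + 0) + (12 - 24*4)) = -509*(-66*4 + (12 - 96)) = -509*(-264 - 84) = -509*(-348) = 177132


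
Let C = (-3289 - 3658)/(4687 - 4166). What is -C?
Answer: 6947/521 ≈ 13.334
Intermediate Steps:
C = -6947/521 ≈ -13.334
-C = -1*(-6947/521) = 6947/521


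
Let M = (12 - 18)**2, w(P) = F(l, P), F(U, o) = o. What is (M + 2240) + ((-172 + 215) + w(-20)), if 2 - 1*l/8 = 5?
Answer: 2299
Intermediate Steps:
l = -24 (l = 16 - 8*5 = 16 - 40 = -24)
w(P) = P
M = 36 (M = (-6)**2 = 36)
(M + 2240) + ((-172 + 215) + w(-20)) = (36 + 2240) + ((-172 + 215) - 20) = 2276 + (43 - 20) = 2276 + 23 = 2299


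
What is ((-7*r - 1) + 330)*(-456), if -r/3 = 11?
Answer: -255360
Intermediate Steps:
r = -33 (r = -3*11 = -33)
((-7*r - 1) + 330)*(-456) = ((-7*(-33) - 1) + 330)*(-456) = ((231 - 1) + 330)*(-456) = (230 + 330)*(-456) = 560*(-456) = -255360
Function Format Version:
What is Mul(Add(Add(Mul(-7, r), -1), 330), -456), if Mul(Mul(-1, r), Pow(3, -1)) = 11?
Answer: -255360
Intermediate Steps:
r = -33 (r = Mul(-3, 11) = -33)
Mul(Add(Add(Mul(-7, r), -1), 330), -456) = Mul(Add(Add(Mul(-7, -33), -1), 330), -456) = Mul(Add(Add(231, -1), 330), -456) = Mul(Add(230, 330), -456) = Mul(560, -456) = -255360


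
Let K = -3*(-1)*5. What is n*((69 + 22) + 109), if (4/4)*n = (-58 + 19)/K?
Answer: -520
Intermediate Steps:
K = 15 (K = 3*5 = 15)
n = -13/5 (n = (-58 + 19)/15 = -39*1/15 = -13/5 ≈ -2.6000)
n*((69 + 22) + 109) = -13*((69 + 22) + 109)/5 = -13*(91 + 109)/5 = -13/5*200 = -520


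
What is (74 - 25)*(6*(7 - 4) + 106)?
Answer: 6076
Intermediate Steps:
(74 - 25)*(6*(7 - 4) + 106) = 49*(6*3 + 106) = 49*(18 + 106) = 49*124 = 6076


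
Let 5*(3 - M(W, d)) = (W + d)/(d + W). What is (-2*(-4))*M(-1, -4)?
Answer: 112/5 ≈ 22.400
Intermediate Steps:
M(W, d) = 14/5 (M(W, d) = 3 - (W + d)/(5*(d + W)) = 3 - (W + d)/(5*(W + d)) = 3 - ⅕*1 = 3 - ⅕ = 14/5)
(-2*(-4))*M(-1, -4) = -2*(-4)*(14/5) = 8*(14/5) = 112/5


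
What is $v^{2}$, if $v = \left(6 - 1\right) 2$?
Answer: $100$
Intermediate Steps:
$v = 10$ ($v = 5 \cdot 2 = 10$)
$v^{2} = 10^{2} = 100$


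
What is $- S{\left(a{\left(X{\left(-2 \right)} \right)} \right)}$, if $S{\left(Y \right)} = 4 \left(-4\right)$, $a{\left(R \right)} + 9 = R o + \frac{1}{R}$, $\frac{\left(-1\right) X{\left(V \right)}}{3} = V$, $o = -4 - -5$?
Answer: $16$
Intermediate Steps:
$o = 1$ ($o = -4 + 5 = 1$)
$X{\left(V \right)} = - 3 V$
$a{\left(R \right)} = -9 + R + \frac{1}{R}$ ($a{\left(R \right)} = -9 + \left(R 1 + \frac{1}{R}\right) = -9 + \left(R + \frac{1}{R}\right) = -9 + R + \frac{1}{R}$)
$S{\left(Y \right)} = -16$
$- S{\left(a{\left(X{\left(-2 \right)} \right)} \right)} = \left(-1\right) \left(-16\right) = 16$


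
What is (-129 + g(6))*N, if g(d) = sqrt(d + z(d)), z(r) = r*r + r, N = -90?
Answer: 11610 - 360*sqrt(3) ≈ 10986.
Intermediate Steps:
z(r) = r + r**2 (z(r) = r**2 + r = r + r**2)
g(d) = sqrt(d + d*(1 + d))
(-129 + g(6))*N = (-129 + sqrt(6*(2 + 6)))*(-90) = (-129 + sqrt(6*8))*(-90) = (-129 + sqrt(48))*(-90) = (-129 + 4*sqrt(3))*(-90) = 11610 - 360*sqrt(3)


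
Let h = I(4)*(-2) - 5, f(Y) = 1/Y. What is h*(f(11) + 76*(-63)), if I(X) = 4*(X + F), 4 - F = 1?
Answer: 3212687/11 ≈ 2.9206e+5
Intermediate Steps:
F = 3 (F = 4 - 1*1 = 4 - 1 = 3)
I(X) = 12 + 4*X (I(X) = 4*(X + 3) = 4*(3 + X) = 12 + 4*X)
h = -61 (h = (12 + 4*4)*(-2) - 5 = (12 + 16)*(-2) - 5 = 28*(-2) - 5 = -56 - 5 = -61)
h*(f(11) + 76*(-63)) = -61*(1/11 + 76*(-63)) = -61*(1/11 - 4788) = -61*(-52667/11) = 3212687/11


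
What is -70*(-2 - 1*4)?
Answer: 420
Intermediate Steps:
-70*(-2 - 1*4) = -70*(-2 - 4) = -70*(-6) = 420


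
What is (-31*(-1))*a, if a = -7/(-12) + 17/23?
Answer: 11315/276 ≈ 40.996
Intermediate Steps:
a = 365/276 (a = -7*(-1/12) + 17*(1/23) = 7/12 + 17/23 = 365/276 ≈ 1.3225)
(-31*(-1))*a = -31*(-1)*(365/276) = 31*(365/276) = 11315/276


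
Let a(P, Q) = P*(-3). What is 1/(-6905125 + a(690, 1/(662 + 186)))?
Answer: -1/6907195 ≈ -1.4478e-7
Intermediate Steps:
a(P, Q) = -3*P
1/(-6905125 + a(690, 1/(662 + 186))) = 1/(-6905125 - 3*690) = 1/(-6905125 - 2070) = 1/(-6907195) = -1/6907195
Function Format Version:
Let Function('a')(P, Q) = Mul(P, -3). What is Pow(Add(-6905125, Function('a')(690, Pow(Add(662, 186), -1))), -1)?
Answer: Rational(-1, 6907195) ≈ -1.4478e-7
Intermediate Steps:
Function('a')(P, Q) = Mul(-3, P)
Pow(Add(-6905125, Function('a')(690, Pow(Add(662, 186), -1))), -1) = Pow(Add(-6905125, Mul(-3, 690)), -1) = Pow(Add(-6905125, -2070), -1) = Pow(-6907195, -1) = Rational(-1, 6907195)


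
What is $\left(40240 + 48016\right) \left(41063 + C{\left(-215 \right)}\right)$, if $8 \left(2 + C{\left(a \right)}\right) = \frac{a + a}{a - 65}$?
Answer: $3623896558$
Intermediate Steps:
$C{\left(a \right)} = -2 + \frac{a}{4 \left(-65 + a\right)}$ ($C{\left(a \right)} = -2 + \frac{\left(a + a\right) \frac{1}{a - 65}}{8} = -2 + \frac{2 a \frac{1}{-65 + a}}{8} = -2 + \frac{a}{4 \left(-65 + a\right)}$)
$\left(40240 + 48016\right) \left(41063 + C{\left(-215 \right)}\right) = \left(40240 + 48016\right) \left(41063 + \frac{520 - -1505}{4 \left(-65 - 215\right)}\right) = 88256 \left(41063 + \frac{520 + 1505}{4 \left(-280\right)}\right) = 88256 \left(41063 + \frac{1}{4} \left(- \frac{1}{280}\right) 2025\right) = 88256 \left(41063 - \frac{405}{224}\right) = 88256 \cdot \frac{9197707}{224} = 3623896558$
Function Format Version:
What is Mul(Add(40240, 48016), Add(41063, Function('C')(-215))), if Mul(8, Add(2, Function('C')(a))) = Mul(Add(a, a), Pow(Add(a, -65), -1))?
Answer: 3623896558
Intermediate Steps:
Function('C')(a) = Add(-2, Mul(Rational(1, 4), a, Pow(Add(-65, a), -1))) (Function('C')(a) = Add(-2, Mul(Rational(1, 8), Mul(Add(a, a), Pow(Add(a, -65), -1)))) = Add(-2, Mul(Rational(1, 8), Mul(Mul(2, a), Pow(Add(-65, a), -1)))) = Add(-2, Mul(Rational(1, 8), Mul(2, a, Pow(Add(-65, a), -1)))) = Add(-2, Mul(Rational(1, 4), a, Pow(Add(-65, a), -1))))
Mul(Add(40240, 48016), Add(41063, Function('C')(-215))) = Mul(Add(40240, 48016), Add(41063, Mul(Rational(1, 4), Pow(Add(-65, -215), -1), Add(520, Mul(-7, -215))))) = Mul(88256, Add(41063, Mul(Rational(1, 4), Pow(-280, -1), Add(520, 1505)))) = Mul(88256, Add(41063, Mul(Rational(1, 4), Rational(-1, 280), 2025))) = Mul(88256, Add(41063, Rational(-405, 224))) = Mul(88256, Rational(9197707, 224)) = 3623896558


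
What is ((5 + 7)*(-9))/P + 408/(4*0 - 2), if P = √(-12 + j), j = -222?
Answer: -204 + 18*I*√26/13 ≈ -204.0 + 7.0602*I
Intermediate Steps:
P = 3*I*√26 (P = √(-12 - 222) = √(-234) = 3*I*√26 ≈ 15.297*I)
((5 + 7)*(-9))/P + 408/(4*0 - 2) = ((5 + 7)*(-9))/((3*I*√26)) + 408/(4*0 - 2) = (12*(-9))*(-I*√26/78) + 408/(0 - 2) = -(-18)*I*√26/13 + 408/(-2) = 18*I*√26/13 + 408*(-½) = 18*I*√26/13 - 204 = -204 + 18*I*√26/13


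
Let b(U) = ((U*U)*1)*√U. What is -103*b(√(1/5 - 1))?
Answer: 412*5^(¾)*(1 + I)/25 ≈ 55.104 + 55.104*I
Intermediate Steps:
b(U) = U^(5/2) (b(U) = (U²*1)*√U = U²*√U = U^(5/2))
-103*b(√(1/5 - 1)) = -103*(1/5 - 1)^(5/4) = -103*(⅕ - 1)^(5/4) = -103*(-4*(-1)^(¼)*√2*5^(¾)/25) = -103*4*√2*5^(¾)*(-√I)/25 = -412*√2*5^(¾)*(-√I)/25 = 412*√2*5^(¾)*√I/25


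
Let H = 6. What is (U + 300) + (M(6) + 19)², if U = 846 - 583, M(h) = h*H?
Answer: 3588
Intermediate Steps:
M(h) = 6*h (M(h) = h*6 = 6*h)
U = 263
(U + 300) + (M(6) + 19)² = (263 + 300) + (6*6 + 19)² = 563 + (36 + 19)² = 563 + 55² = 563 + 3025 = 3588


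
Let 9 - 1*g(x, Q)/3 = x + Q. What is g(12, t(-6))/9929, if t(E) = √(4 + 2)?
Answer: -9/9929 - 3*√6/9929 ≈ -0.0016465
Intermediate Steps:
t(E) = √6
g(x, Q) = 27 - 3*Q - 3*x (g(x, Q) = 27 - 3*(x + Q) = 27 - 3*(Q + x) = 27 + (-3*Q - 3*x) = 27 - 3*Q - 3*x)
g(12, t(-6))/9929 = (27 - 3*√6 - 3*12)/9929 = (27 - 3*√6 - 36)*(1/9929) = (-9 - 3*√6)*(1/9929) = -9/9929 - 3*√6/9929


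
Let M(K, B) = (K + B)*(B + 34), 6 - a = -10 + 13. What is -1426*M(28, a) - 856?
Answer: -1636478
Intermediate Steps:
a = 3 (a = 6 - (-10 + 13) = 6 - 1*3 = 6 - 3 = 3)
M(K, B) = (34 + B)*(B + K) (M(K, B) = (B + K)*(34 + B) = (34 + B)*(B + K))
-1426*M(28, a) - 856 = -1426*(3² + 34*3 + 34*28 + 3*28) - 856 = -1426*(9 + 102 + 952 + 84) - 856 = -1426*1147 - 856 = -1635622 - 856 = -1636478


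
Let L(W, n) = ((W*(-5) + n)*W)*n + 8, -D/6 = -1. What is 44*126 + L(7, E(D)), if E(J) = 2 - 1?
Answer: 5314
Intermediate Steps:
D = 6 (D = -6*(-1) = 6)
E(J) = 1
L(W, n) = 8 + W*n*(n - 5*W) (L(W, n) = ((-5*W + n)*W)*n + 8 = ((n - 5*W)*W)*n + 8 = (W*(n - 5*W))*n + 8 = W*n*(n - 5*W) + 8 = 8 + W*n*(n - 5*W))
44*126 + L(7, E(D)) = 44*126 + (8 + 7*1**2 - 5*1*7**2) = 5544 + (8 + 7*1 - 5*1*49) = 5544 + (8 + 7 - 245) = 5544 - 230 = 5314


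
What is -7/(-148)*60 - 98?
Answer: -3521/37 ≈ -95.162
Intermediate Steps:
-7/(-148)*60 - 98 = -7*(-1/148)*60 - 98 = (7/148)*60 - 98 = 105/37 - 98 = -3521/37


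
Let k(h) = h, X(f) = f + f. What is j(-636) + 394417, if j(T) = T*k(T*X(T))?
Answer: -514124495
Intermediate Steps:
X(f) = 2*f
j(T) = 2*T³ (j(T) = T*(T*(2*T)) = T*(2*T²) = 2*T³)
j(-636) + 394417 = 2*(-636)³ + 394417 = 2*(-257259456) + 394417 = -514518912 + 394417 = -514124495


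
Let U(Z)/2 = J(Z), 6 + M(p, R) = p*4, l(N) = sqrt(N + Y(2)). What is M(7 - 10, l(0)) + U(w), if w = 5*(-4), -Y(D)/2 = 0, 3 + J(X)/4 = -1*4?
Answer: -74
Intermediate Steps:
J(X) = -28 (J(X) = -12 + 4*(-1*4) = -12 + 4*(-4) = -12 - 16 = -28)
Y(D) = 0 (Y(D) = -2*0 = 0)
w = -20
l(N) = sqrt(N) (l(N) = sqrt(N + 0) = sqrt(N))
M(p, R) = -6 + 4*p (M(p, R) = -6 + p*4 = -6 + 4*p)
U(Z) = -56 (U(Z) = 2*(-28) = -56)
M(7 - 10, l(0)) + U(w) = (-6 + 4*(7 - 10)) - 56 = (-6 + 4*(-3)) - 56 = (-6 - 12) - 56 = -18 - 56 = -74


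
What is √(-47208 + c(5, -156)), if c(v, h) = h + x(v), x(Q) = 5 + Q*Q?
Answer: 7*I*√966 ≈ 217.56*I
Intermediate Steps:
x(Q) = 5 + Q²
c(v, h) = 5 + h + v² (c(v, h) = h + (5 + v²) = 5 + h + v²)
√(-47208 + c(5, -156)) = √(-47208 + (5 - 156 + 5²)) = √(-47208 + (5 - 156 + 25)) = √(-47208 - 126) = √(-47334) = 7*I*√966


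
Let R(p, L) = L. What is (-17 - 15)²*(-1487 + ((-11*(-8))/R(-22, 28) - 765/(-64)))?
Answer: -10550608/7 ≈ -1.5072e+6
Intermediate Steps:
(-17 - 15)²*(-1487 + ((-11*(-8))/R(-22, 28) - 765/(-64))) = (-17 - 15)²*(-1487 + (-11*(-8)/28 - 765/(-64))) = (-32)²*(-1487 + (88*(1/28) - 765*(-1/64))) = 1024*(-1487 + (22/7 + 765/64)) = 1024*(-1487 + 6763/448) = 1024*(-659413/448) = -10550608/7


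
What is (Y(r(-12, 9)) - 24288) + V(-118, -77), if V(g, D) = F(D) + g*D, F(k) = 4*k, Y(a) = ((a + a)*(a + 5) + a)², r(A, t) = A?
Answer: 8826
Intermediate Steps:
Y(a) = (a + 2*a*(5 + a))² (Y(a) = ((2*a)*(5 + a) + a)² = (2*a*(5 + a) + a)² = (a + 2*a*(5 + a))²)
V(g, D) = 4*D + D*g (V(g, D) = 4*D + g*D = 4*D + D*g)
(Y(r(-12, 9)) - 24288) + V(-118, -77) = ((-12)²*(11 + 2*(-12))² - 24288) - 77*(4 - 118) = (144*(11 - 24)² - 24288) - 77*(-114) = (144*(-13)² - 24288) + 8778 = (144*169 - 24288) + 8778 = (24336 - 24288) + 8778 = 48 + 8778 = 8826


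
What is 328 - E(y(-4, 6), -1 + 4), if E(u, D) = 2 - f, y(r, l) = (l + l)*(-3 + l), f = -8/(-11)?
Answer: 3594/11 ≈ 326.73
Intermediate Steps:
f = 8/11 (f = -8*(-1/11) = 8/11 ≈ 0.72727)
y(r, l) = 2*l*(-3 + l) (y(r, l) = (2*l)*(-3 + l) = 2*l*(-3 + l))
E(u, D) = 14/11 (E(u, D) = 2 - 1*8/11 = 2 - 8/11 = 14/11)
328 - E(y(-4, 6), -1 + 4) = 328 - 1*14/11 = 328 - 14/11 = 3594/11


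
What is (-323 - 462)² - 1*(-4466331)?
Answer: 5082556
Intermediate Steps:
(-323 - 462)² - 1*(-4466331) = (-785)² + 4466331 = 616225 + 4466331 = 5082556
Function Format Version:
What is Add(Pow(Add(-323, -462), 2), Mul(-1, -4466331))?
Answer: 5082556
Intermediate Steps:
Add(Pow(Add(-323, -462), 2), Mul(-1, -4466331)) = Add(Pow(-785, 2), 4466331) = Add(616225, 4466331) = 5082556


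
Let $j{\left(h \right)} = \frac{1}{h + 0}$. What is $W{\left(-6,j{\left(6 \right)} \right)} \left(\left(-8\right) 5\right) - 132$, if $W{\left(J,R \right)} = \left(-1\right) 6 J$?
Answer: $-1572$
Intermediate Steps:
$j{\left(h \right)} = \frac{1}{h}$
$W{\left(J,R \right)} = - 6 J$
$W{\left(-6,j{\left(6 \right)} \right)} \left(\left(-8\right) 5\right) - 132 = \left(-6\right) \left(-6\right) \left(\left(-8\right) 5\right) - 132 = 36 \left(-40\right) - 132 = -1440 - 132 = -1572$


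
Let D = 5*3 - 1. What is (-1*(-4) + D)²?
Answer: 324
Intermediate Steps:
D = 14 (D = 15 - 1 = 14)
(-1*(-4) + D)² = (-1*(-4) + 14)² = (4 + 14)² = 18² = 324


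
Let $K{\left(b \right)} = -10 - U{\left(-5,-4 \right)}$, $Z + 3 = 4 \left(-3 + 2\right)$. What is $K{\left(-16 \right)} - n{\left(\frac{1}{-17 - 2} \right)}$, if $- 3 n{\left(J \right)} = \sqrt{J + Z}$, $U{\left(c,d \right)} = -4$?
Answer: $-6 + \frac{i \sqrt{2546}}{57} \approx -6.0 + 0.88523 i$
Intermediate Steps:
$Z = -7$ ($Z = -3 + 4 \left(-3 + 2\right) = -3 + 4 \left(-1\right) = -3 - 4 = -7$)
$K{\left(b \right)} = -6$ ($K{\left(b \right)} = -10 - -4 = -10 + 4 = -6$)
$n{\left(J \right)} = - \frac{\sqrt{-7 + J}}{3}$ ($n{\left(J \right)} = - \frac{\sqrt{J - 7}}{3} = - \frac{\sqrt{-7 + J}}{3}$)
$K{\left(-16 \right)} - n{\left(\frac{1}{-17 - 2} \right)} = -6 - - \frac{\sqrt{-7 + \frac{1}{-17 - 2}}}{3} = -6 - - \frac{\sqrt{-7 + \frac{1}{-19}}}{3} = -6 - - \frac{\sqrt{-7 - \frac{1}{19}}}{3} = -6 - - \frac{\sqrt{- \frac{134}{19}}}{3} = -6 - - \frac{\frac{1}{19} i \sqrt{2546}}{3} = -6 - - \frac{i \sqrt{2546}}{57} = -6 + \frac{i \sqrt{2546}}{57}$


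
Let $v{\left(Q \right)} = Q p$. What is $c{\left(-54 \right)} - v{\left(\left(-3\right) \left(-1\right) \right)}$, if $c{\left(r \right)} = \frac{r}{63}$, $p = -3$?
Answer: $\frac{57}{7} \approx 8.1429$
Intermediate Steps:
$c{\left(r \right)} = \frac{r}{63}$ ($c{\left(r \right)} = r \frac{1}{63} = \frac{r}{63}$)
$v{\left(Q \right)} = - 3 Q$ ($v{\left(Q \right)} = Q \left(-3\right) = - 3 Q$)
$c{\left(-54 \right)} - v{\left(\left(-3\right) \left(-1\right) \right)} = \frac{1}{63} \left(-54\right) - - 3 \left(\left(-3\right) \left(-1\right)\right) = - \frac{6}{7} - \left(-3\right) 3 = - \frac{6}{7} - -9 = - \frac{6}{7} + 9 = \frac{57}{7}$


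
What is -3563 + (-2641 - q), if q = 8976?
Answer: -15180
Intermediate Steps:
-3563 + (-2641 - q) = -3563 + (-2641 - 1*8976) = -3563 + (-2641 - 8976) = -3563 - 11617 = -15180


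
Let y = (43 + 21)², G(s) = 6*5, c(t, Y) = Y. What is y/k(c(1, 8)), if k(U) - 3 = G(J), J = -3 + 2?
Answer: 4096/33 ≈ 124.12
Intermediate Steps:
J = -1
G(s) = 30
k(U) = 33 (k(U) = 3 + 30 = 33)
y = 4096 (y = 64² = 4096)
y/k(c(1, 8)) = 4096/33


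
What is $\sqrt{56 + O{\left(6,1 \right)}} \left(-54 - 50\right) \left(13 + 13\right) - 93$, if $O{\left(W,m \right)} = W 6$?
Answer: $-93 - 5408 \sqrt{23} \approx -26029.0$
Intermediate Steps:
$O{\left(W,m \right)} = 6 W$
$\sqrt{56 + O{\left(6,1 \right)}} \left(-54 - 50\right) \left(13 + 13\right) - 93 = \sqrt{56 + 6 \cdot 6} \left(-54 - 50\right) \left(13 + 13\right) - 93 = \sqrt{56 + 36} \left(\left(-104\right) 26\right) - 93 = \sqrt{92} \left(-2704\right) - 93 = 2 \sqrt{23} \left(-2704\right) - 93 = - 5408 \sqrt{23} - 93 = -93 - 5408 \sqrt{23}$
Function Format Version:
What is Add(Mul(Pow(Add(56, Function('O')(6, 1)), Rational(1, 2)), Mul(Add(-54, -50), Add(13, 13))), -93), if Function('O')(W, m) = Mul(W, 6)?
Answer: Add(-93, Mul(-5408, Pow(23, Rational(1, 2)))) ≈ -26029.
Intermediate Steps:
Function('O')(W, m) = Mul(6, W)
Add(Mul(Pow(Add(56, Function('O')(6, 1)), Rational(1, 2)), Mul(Add(-54, -50), Add(13, 13))), -93) = Add(Mul(Pow(Add(56, Mul(6, 6)), Rational(1, 2)), Mul(Add(-54, -50), Add(13, 13))), -93) = Add(Mul(Pow(Add(56, 36), Rational(1, 2)), Mul(-104, 26)), -93) = Add(Mul(Pow(92, Rational(1, 2)), -2704), -93) = Add(Mul(Mul(2, Pow(23, Rational(1, 2))), -2704), -93) = Add(Mul(-5408, Pow(23, Rational(1, 2))), -93) = Add(-93, Mul(-5408, Pow(23, Rational(1, 2))))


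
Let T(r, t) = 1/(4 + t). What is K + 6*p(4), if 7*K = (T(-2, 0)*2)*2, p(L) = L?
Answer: 169/7 ≈ 24.143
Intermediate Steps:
K = ⅐ (K = ((2/(4 + 0))*2)/7 = ((2/4)*2)/7 = (((¼)*2)*2)/7 = ((½)*2)/7 = (⅐)*1 = ⅐ ≈ 0.14286)
K + 6*p(4) = ⅐ + 6*4 = ⅐ + 24 = 169/7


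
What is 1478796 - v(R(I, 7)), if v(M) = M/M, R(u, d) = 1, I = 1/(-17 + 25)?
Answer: 1478795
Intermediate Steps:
I = 1/8 ≈ 0.12500
v(M) = 1
1478796 - v(R(I, 7)) = 1478796 - 1*1 = 1478796 - 1 = 1478795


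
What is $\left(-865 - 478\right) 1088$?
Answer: $-1461184$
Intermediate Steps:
$\left(-865 - 478\right) 1088 = \left(-1343\right) 1088 = -1461184$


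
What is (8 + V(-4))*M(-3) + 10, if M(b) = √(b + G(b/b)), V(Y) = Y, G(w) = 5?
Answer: 10 + 4*√2 ≈ 15.657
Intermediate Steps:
M(b) = √(5 + b) (M(b) = √(b + 5) = √(5 + b))
(8 + V(-4))*M(-3) + 10 = (8 - 4)*√(5 - 3) + 10 = 4*√2 + 10 = 10 + 4*√2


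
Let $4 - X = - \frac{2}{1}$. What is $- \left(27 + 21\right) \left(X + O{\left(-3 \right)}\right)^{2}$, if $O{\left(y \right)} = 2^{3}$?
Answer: $-9408$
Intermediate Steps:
$X = 6$ ($X = 4 - - \frac{2}{1} = 4 - \left(-2\right) 1 = 4 - -2 = 4 + 2 = 6$)
$O{\left(y \right)} = 8$
$- \left(27 + 21\right) \left(X + O{\left(-3 \right)}\right)^{2} = - \left(27 + 21\right) \left(6 + 8\right)^{2} = - 48 \cdot 14^{2} = - 48 \cdot 196 = \left(-1\right) 9408 = -9408$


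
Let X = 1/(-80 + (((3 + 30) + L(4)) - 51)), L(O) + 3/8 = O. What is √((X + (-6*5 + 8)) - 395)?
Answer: I*√237706465/755 ≈ 20.421*I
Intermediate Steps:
L(O) = -3/8 + O
X = -8/755 (X = 1/(-80 + (((3 + 30) + (-3/8 + 4)) - 51)) = 1/(-80 + ((33 + 29/8) - 51)) = 1/(-80 + (293/8 - 51)) = 1/(-80 - 115/8) = 1/(-755/8) = -8/755 ≈ -0.010596)
√((X + (-6*5 + 8)) - 395) = √((-8/755 + (-6*5 + 8)) - 395) = √((-8/755 + (-30 + 8)) - 395) = √((-8/755 - 22) - 395) = √(-16618/755 - 395) = √(-314843/755) = I*√237706465/755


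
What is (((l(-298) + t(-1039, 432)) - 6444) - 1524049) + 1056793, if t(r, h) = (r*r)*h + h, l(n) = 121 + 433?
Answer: 465880358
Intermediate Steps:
l(n) = 554
t(r, h) = h + h*r**2 (t(r, h) = r**2*h + h = h*r**2 + h = h + h*r**2)
(((l(-298) + t(-1039, 432)) - 6444) - 1524049) + 1056793 = (((554 + 432*(1 + (-1039)**2)) - 6444) - 1524049) + 1056793 = (((554 + 432*(1 + 1079521)) - 6444) - 1524049) + 1056793 = (((554 + 432*1079522) - 6444) - 1524049) + 1056793 = (((554 + 466353504) - 6444) - 1524049) + 1056793 = ((466354058 - 6444) - 1524049) + 1056793 = (466347614 - 1524049) + 1056793 = 464823565 + 1056793 = 465880358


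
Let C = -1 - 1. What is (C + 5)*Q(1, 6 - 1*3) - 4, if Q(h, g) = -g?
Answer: -13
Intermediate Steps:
C = -2
(C + 5)*Q(1, 6 - 1*3) - 4 = (-2 + 5)*(-(6 - 1*3)) - 4 = 3*(-(6 - 3)) - 4 = 3*(-1*3) - 4 = 3*(-3) - 4 = -9 - 4 = -13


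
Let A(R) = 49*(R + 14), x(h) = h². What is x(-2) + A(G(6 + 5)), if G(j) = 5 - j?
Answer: 396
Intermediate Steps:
A(R) = 686 + 49*R (A(R) = 49*(14 + R) = 686 + 49*R)
x(-2) + A(G(6 + 5)) = (-2)² + (686 + 49*(5 - (6 + 5))) = 4 + (686 + 49*(5 - 1*11)) = 4 + (686 + 49*(5 - 11)) = 4 + (686 + 49*(-6)) = 4 + (686 - 294) = 4 + 392 = 396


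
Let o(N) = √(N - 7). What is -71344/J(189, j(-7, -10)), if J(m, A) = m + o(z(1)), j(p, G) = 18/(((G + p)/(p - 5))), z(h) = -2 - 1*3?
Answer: -4494672/11911 + 142688*I*√3/35733 ≈ -377.35 + 6.9164*I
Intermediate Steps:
z(h) = -5 (z(h) = -2 - 3 = -5)
o(N) = √(-7 + N)
j(p, G) = 18*(-5 + p)/(G + p) (j(p, G) = 18/(((G + p)/(-5 + p))) = 18*((-5 + p)/(G + p)) = 18*(-5 + p)/(G + p))
J(m, A) = m + 2*I*√3 (J(m, A) = m + √(-7 - 5) = m + √(-12) = m + 2*I*√3)
-71344/J(189, j(-7, -10)) = -71344/(189 + 2*I*√3)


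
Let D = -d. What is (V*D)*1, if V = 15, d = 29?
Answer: -435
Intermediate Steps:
D = -29 (D = -1*29 = -29)
(V*D)*1 = (15*(-29))*1 = -435*1 = -435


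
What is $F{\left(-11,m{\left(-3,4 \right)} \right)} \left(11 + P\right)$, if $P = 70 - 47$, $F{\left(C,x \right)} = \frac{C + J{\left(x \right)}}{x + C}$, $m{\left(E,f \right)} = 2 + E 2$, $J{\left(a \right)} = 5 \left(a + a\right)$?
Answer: $\frac{578}{5} \approx 115.6$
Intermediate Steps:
$J{\left(a \right)} = 10 a$ ($J{\left(a \right)} = 5 \cdot 2 a = 10 a$)
$m{\left(E,f \right)} = 2 + 2 E$
$F{\left(C,x \right)} = \frac{C + 10 x}{C + x}$ ($F{\left(C,x \right)} = \frac{C + 10 x}{x + C} = \frac{C + 10 x}{C + x}$)
$P = 23$ ($P = 70 - 47 = 23$)
$F{\left(-11,m{\left(-3,4 \right)} \right)} \left(11 + P\right) = \frac{-11 + 10 \left(2 + 2 \left(-3\right)\right)}{-11 + \left(2 + 2 \left(-3\right)\right)} \left(11 + 23\right) = \frac{-11 + 10 \left(2 - 6\right)}{-11 + \left(2 - 6\right)} 34 = \frac{-11 + 10 \left(-4\right)}{-11 - 4} \cdot 34 = \frac{-11 - 40}{-15} \cdot 34 = \left(- \frac{1}{15}\right) \left(-51\right) 34 = \frac{17}{5} \cdot 34 = \frac{578}{5}$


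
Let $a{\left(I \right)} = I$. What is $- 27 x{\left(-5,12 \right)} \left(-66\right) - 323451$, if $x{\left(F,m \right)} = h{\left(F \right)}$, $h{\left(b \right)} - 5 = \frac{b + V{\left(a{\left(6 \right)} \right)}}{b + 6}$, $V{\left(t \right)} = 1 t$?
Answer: $-312759$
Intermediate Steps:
$V{\left(t \right)} = t$
$h{\left(b \right)} = 6$ ($h{\left(b \right)} = 5 + \frac{b + 6}{b + 6} = 5 + \frac{6 + b}{6 + b} = 5 + 1 = 6$)
$x{\left(F,m \right)} = 6$
$- 27 x{\left(-5,12 \right)} \left(-66\right) - 323451 = \left(-27\right) 6 \left(-66\right) - 323451 = \left(-162\right) \left(-66\right) - 323451 = 10692 - 323451 = -312759$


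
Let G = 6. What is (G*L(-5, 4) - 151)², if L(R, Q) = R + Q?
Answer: 24649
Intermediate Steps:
L(R, Q) = Q + R
(G*L(-5, 4) - 151)² = (6*(4 - 5) - 151)² = (6*(-1) - 151)² = (-6 - 151)² = (-157)² = 24649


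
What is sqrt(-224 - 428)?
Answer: 2*I*sqrt(163) ≈ 25.534*I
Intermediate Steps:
sqrt(-224 - 428) = sqrt(-652) = 2*I*sqrt(163)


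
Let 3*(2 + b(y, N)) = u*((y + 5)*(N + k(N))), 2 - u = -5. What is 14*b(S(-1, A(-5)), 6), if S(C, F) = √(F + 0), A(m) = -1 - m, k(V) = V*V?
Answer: 9576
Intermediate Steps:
k(V) = V²
u = 7 (u = 2 - 1*(-5) = 2 + 5 = 7)
S(C, F) = √F
b(y, N) = -2 + 7*(5 + y)*(N + N²)/3 (b(y, N) = -2 + (7*((y + 5)*(N + N²)))/3 = -2 + (7*((5 + y)*(N + N²)))/3 = -2 + (7*(5 + y)*(N + N²))/3 = -2 + 7*(5 + y)*(N + N²)/3)
14*b(S(-1, A(-5)), 6) = 14*(-2 + (35/3)*6 + (35/3)*6² + (7/3)*6*√(-1 - 1*(-5)) + (7/3)*√(-1 - 1*(-5))*6²) = 14*(-2 + 70 + (35/3)*36 + (7/3)*6*√(-1 + 5) + (7/3)*√(-1 + 5)*36) = 14*(-2 + 70 + 420 + (7/3)*6*√4 + (7/3)*√4*36) = 14*(-2 + 70 + 420 + (7/3)*6*2 + (7/3)*2*36) = 14*(-2 + 70 + 420 + 28 + 168) = 14*684 = 9576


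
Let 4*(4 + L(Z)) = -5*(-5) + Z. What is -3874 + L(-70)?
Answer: -15557/4 ≈ -3889.3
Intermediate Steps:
L(Z) = 9/4 + Z/4 (L(Z) = -4 + (-5*(-5) + Z)/4 = -4 + (25 + Z)/4 = -4 + (25/4 + Z/4) = 9/4 + Z/4)
-3874 + L(-70) = -3874 + (9/4 + (¼)*(-70)) = -3874 + (9/4 - 35/2) = -3874 - 61/4 = -15557/4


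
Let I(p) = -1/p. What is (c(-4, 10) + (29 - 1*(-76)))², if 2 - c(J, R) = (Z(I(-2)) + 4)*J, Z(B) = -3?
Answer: 12321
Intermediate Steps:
c(J, R) = 2 - J (c(J, R) = 2 - (-3 + 4)*J = 2 - J)
(c(-4, 10) + (29 - 1*(-76)))² = ((2 - 1*(-4)) + (29 - 1*(-76)))² = ((2 + 4) + (29 + 76))² = (6 + 105)² = 111² = 12321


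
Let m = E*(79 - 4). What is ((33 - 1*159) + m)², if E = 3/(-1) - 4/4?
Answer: 181476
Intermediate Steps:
E = -4 (E = 3*(-1) - 4*¼ = -3 - 1 = -4)
m = -300 (m = -4*(79 - 4) = -4*75 = -300)
((33 - 1*159) + m)² = ((33 - 1*159) - 300)² = ((33 - 159) - 300)² = (-126 - 300)² = (-426)² = 181476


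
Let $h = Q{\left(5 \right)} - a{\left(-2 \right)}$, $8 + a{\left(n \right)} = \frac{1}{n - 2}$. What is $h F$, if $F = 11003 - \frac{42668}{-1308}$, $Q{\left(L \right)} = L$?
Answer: $\frac{47814586}{327} \approx 1.4622 \cdot 10^{5}$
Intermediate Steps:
$a{\left(n \right)} = -8 + \frac{1}{-2 + n}$ ($a{\left(n \right)} = -8 + \frac{1}{n - 2} = -8 + \frac{1}{-2 + n}$)
$h = \frac{53}{4}$ ($h = 5 - \frac{17 - -16}{-2 - 2} = 5 - \frac{17 + 16}{-4} = 5 - \left(- \frac{1}{4}\right) 33 = 5 - - \frac{33}{4} = 5 + \frac{33}{4} = \frac{53}{4} \approx 13.25$)
$F = \frac{3608648}{327}$ ($F = 11003 - - \frac{10667}{327} = 11003 + \frac{10667}{327} = \frac{3608648}{327} \approx 11036.0$)
$h F = \frac{53}{4} \cdot \frac{3608648}{327} = \frac{47814586}{327}$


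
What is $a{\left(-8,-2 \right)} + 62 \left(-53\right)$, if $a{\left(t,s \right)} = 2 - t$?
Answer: $-3276$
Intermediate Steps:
$a{\left(-8,-2 \right)} + 62 \left(-53\right) = \left(2 - -8\right) + 62 \left(-53\right) = \left(2 + 8\right) - 3286 = 10 - 3286 = -3276$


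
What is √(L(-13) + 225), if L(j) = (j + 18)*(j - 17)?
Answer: 5*√3 ≈ 8.6602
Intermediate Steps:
L(j) = (-17 + j)*(18 + j) (L(j) = (18 + j)*(-17 + j) = (-17 + j)*(18 + j))
√(L(-13) + 225) = √((-306 - 13 + (-13)²) + 225) = √((-306 - 13 + 169) + 225) = √(-150 + 225) = √75 = 5*√3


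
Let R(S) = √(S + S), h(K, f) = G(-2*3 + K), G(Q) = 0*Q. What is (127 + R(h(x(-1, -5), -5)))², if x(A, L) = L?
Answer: 16129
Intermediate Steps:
G(Q) = 0
h(K, f) = 0
R(S) = √2*√S (R(S) = √(2*S) = √2*√S)
(127 + R(h(x(-1, -5), -5)))² = (127 + √2*√0)² = (127 + √2*0)² = (127 + 0)² = 127² = 16129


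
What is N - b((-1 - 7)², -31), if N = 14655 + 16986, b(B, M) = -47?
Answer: 31688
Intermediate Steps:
N = 31641
N - b((-1 - 7)², -31) = 31641 - 1*(-47) = 31641 + 47 = 31688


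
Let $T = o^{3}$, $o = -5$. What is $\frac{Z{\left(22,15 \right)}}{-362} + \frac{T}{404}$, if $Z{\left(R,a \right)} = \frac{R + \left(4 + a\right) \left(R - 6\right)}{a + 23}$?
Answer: $- \frac{462801}{1389356} \approx -0.3331$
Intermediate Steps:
$Z{\left(R,a \right)} = \frac{R + \left(-6 + R\right) \left(4 + a\right)}{23 + a}$ ($Z{\left(R,a \right)} = \frac{R + \left(4 + a\right) \left(-6 + R\right)}{23 + a} = \frac{R + \left(-6 + R\right) \left(4 + a\right)}{23 + a}$)
$T = -125$ ($T = \left(-5\right)^{3} = -125$)
$\frac{Z{\left(22,15 \right)}}{-362} + \frac{T}{404} = \frac{\frac{1}{23 + 15} \left(-24 - 90 + 5 \cdot 22 + 22 \cdot 15\right)}{-362} - \frac{125}{404} = \frac{-24 - 90 + 110 + 330}{38} \left(- \frac{1}{362}\right) - \frac{125}{404} = \frac{1}{38} \cdot 326 \left(- \frac{1}{362}\right) - \frac{125}{404} = \frac{163}{19} \left(- \frac{1}{362}\right) - \frac{125}{404} = - \frac{163}{6878} - \frac{125}{404} = - \frac{462801}{1389356}$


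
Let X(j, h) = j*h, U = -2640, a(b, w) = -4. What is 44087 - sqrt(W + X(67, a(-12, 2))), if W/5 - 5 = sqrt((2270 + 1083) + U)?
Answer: 44087 - sqrt(-243 + 5*sqrt(713)) ≈ 44087.0 - 10.464*I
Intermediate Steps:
W = 25 + 5*sqrt(713) (W = 25 + 5*sqrt((2270 + 1083) - 2640) = 25 + 5*sqrt(3353 - 2640) = 25 + 5*sqrt(713) ≈ 158.51)
X(j, h) = h*j
44087 - sqrt(W + X(67, a(-12, 2))) = 44087 - sqrt((25 + 5*sqrt(713)) - 4*67) = 44087 - sqrt((25 + 5*sqrt(713)) - 268) = 44087 - sqrt(-243 + 5*sqrt(713))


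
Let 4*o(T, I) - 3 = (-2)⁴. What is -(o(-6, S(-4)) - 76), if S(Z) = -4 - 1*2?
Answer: 285/4 ≈ 71.250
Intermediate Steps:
S(Z) = -6 (S(Z) = -4 - 2 = -6)
o(T, I) = 19/4 (o(T, I) = ¾ + (¼)*(-2)⁴ = ¾ + (¼)*16 = ¾ + 4 = 19/4)
-(o(-6, S(-4)) - 76) = -(19/4 - 76) = -1*(-285/4) = 285/4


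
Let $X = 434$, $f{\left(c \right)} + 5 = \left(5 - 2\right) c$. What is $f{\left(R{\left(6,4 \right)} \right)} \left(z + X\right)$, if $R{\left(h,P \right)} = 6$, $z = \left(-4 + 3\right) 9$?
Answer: $5525$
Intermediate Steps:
$z = -9$ ($z = \left(-1\right) 9 = -9$)
$f{\left(c \right)} = -5 + 3 c$ ($f{\left(c \right)} = -5 + \left(5 - 2\right) c = -5 + 3 c$)
$f{\left(R{\left(6,4 \right)} \right)} \left(z + X\right) = \left(-5 + 3 \cdot 6\right) \left(-9 + 434\right) = \left(-5 + 18\right) 425 = 13 \cdot 425 = 5525$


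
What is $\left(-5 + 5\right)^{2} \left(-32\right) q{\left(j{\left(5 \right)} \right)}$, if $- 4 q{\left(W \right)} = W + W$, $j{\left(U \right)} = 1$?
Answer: $0$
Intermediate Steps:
$q{\left(W \right)} = - \frac{W}{2}$ ($q{\left(W \right)} = - \frac{W + W}{4} = - \frac{2 W}{4} = - \frac{W}{2}$)
$\left(-5 + 5\right)^{2} \left(-32\right) q{\left(j{\left(5 \right)} \right)} = \left(-5 + 5\right)^{2} \left(-32\right) \left(\left(- \frac{1}{2}\right) 1\right) = 0^{2} \left(-32\right) \left(- \frac{1}{2}\right) = 0 \left(-32\right) \left(- \frac{1}{2}\right) = 0 \left(- \frac{1}{2}\right) = 0$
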